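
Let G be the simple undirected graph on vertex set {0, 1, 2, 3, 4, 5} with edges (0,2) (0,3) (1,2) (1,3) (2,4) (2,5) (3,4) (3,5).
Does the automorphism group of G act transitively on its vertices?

Automorphisms preserve degree, but G has vertices of degree 2 and vertices of degree 4; no automorphism maps one to the other, so G is not vertex-transitive.

No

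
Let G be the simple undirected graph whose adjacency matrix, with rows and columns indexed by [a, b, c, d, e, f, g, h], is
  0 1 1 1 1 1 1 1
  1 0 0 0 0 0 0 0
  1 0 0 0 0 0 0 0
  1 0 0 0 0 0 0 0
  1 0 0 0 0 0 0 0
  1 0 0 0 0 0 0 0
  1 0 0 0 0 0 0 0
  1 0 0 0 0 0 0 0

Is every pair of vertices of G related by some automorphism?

Vertex a is the only vertex of degree 7, so every automorphism fixes it; G is not vertex-transitive.

No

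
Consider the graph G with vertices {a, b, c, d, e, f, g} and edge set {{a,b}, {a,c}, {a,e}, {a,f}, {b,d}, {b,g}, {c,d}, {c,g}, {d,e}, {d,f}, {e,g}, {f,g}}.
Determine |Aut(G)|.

144

The vertices split by degree into {a, d, g} (degree 4) and {b, c, e, f} (degree 3); every edge runs between the two parts, so G is the complete bipartite graph K_{3,4}. Automorphisms preserve the bipartition setwise (since the parts differ in size) and act as S_4 × S_3 within it; |Aut| = 144.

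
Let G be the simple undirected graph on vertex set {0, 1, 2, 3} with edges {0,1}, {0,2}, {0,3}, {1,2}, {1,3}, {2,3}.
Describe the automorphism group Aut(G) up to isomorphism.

the symmetric group on 4 letters

All 4 vertices are pairwise adjacent: G = K_4. Every bijection on the vertex set is an automorphism of K_4; hence Aut(K_4) ≅ S_4, order 24.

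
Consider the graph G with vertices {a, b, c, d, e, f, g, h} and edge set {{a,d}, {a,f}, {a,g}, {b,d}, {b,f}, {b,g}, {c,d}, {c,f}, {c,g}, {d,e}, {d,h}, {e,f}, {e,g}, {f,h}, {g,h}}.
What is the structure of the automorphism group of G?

The vertices split by degree into {d, f, g} (degree 5) and {a, b, c, e, h} (degree 3); every edge runs between the two parts, so G is the complete bipartite graph K_{3,5}. The parts have unequal sizes, so no automorphism swaps them; each part is permuted independently, giving S_3 × S_5 of order 3!·5! = 720.

S_3 × S_5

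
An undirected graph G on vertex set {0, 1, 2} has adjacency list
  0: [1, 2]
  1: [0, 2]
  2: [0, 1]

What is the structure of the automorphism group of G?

Every vertex has degree 2, so G is the complete graph K_3. Every bijection on the vertex set is an automorphism of K_3; hence Aut(K_3) ≅ S_3, order 6.

S_3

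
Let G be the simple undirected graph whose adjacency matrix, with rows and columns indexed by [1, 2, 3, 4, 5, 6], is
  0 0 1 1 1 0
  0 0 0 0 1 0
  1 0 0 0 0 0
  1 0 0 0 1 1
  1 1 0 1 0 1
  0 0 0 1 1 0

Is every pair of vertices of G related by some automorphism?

No

Vertex 5 is the only vertex of degree 4, so every automorphism fixes it; G is not vertex-transitive.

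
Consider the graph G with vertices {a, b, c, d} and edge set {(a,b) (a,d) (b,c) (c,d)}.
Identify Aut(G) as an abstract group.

G is 2-regular and bipartite on 2^2 = 4 vertices with girth 4; it is the hypercube graph Q_2. The symmetry group of the 2-cube is the hyperoctahedral group B_2 = Z_2 ≀ S_2, of order 2^2·2! = 8.

D_4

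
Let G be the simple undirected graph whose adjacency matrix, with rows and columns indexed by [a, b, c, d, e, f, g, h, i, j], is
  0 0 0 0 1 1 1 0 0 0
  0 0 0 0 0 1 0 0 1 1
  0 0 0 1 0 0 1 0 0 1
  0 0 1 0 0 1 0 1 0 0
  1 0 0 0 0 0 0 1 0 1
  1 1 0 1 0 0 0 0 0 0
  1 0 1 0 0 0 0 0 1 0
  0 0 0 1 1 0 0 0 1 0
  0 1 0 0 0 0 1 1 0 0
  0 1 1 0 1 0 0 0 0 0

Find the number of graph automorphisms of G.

G is 3-regular on 10 vertices with no triangles and no 4-cycles (girth 5): this is the Petersen graph. Viewing the Petersen graph as the Kneser graph K(5,2) — vertices are 2-subsets of {1,…,5}, edges join disjoint pairs — its automorphisms are exactly the permutations of the 5-element set, so Aut ≅ S_5 of order 120.

120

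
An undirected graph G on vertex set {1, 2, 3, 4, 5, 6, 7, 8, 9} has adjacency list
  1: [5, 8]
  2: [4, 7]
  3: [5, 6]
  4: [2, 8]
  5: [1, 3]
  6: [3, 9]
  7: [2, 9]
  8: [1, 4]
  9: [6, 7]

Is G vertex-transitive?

Every vertex has degree 2 and the graph is connected, so G is the 9-cycle C_9. C_9 has 9 rotations and 9 reflections, so Aut(C_9) ≅ D_9 of order 18. This group acts transitively on the 9 vertices.

Yes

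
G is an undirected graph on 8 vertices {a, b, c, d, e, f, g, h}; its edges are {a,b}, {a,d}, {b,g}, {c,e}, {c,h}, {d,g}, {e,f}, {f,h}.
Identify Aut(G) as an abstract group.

G has two connected components, {a, b, d, g} and {c, e, f, h}; each is 2-regular, so G = C_4 ⊔ C_4. With two isomorphic components, Aut(G) = Aut(C_4) ≀ S_2 = (D_4 × D_4) ⋊ Z_2: permute each cycle by D_4, then optionally swap the two cycles. Order 2·(2·4)² = 128.

D_4 ≀ Z_2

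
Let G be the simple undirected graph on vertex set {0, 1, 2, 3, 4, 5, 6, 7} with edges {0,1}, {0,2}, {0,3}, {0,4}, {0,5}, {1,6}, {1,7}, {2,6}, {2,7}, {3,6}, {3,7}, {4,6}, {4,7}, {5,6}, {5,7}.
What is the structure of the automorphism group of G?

The vertices split by degree into {0, 6, 7} (degree 5) and {1, 2, 3, 4, 5} (degree 3); every edge runs between the two parts, so G is the complete bipartite graph K_{3,5}. The parts have unequal sizes, so no automorphism swaps them; each part is permuted independently, giving S_5 × S_3 of order 5!·3! = 720.

S_5 × S_3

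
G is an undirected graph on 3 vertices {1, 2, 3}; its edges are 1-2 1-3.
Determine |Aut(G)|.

The degree sequence is [2, 1, 1]; the two degree-1 vertices 2 and 3 are the ends of a path, so G = P_3. The only nontrivial automorphism of a path is the end-to-end reflection, so Aut(G) ≅ Z_2.

2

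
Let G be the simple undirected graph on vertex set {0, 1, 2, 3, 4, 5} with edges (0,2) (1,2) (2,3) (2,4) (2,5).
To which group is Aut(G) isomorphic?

the symmetric group on 5 letters

Vertex 2 has degree 5 and every other vertex has degree 1, so G is the star K_{1,5} with centre 2. The 5 leaves are pairwise interchangeable while the centre is fixed, giving Aut(G) = S_5.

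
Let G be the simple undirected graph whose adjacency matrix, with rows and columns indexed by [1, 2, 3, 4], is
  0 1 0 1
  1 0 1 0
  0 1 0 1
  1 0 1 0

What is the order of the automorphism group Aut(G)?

8

G is 2-regular and bipartite on 2^2 = 4 vertices with girth 4; it is the hypercube graph Q_2. The symmetry group of the 2-cube is the hyperoctahedral group B_2 = Z_2 ≀ S_2, of order 2^2·2! = 8.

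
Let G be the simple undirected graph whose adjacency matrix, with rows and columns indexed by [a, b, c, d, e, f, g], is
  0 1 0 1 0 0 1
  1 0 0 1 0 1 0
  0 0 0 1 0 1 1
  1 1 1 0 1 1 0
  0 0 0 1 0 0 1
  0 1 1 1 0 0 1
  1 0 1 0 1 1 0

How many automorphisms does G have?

The degree sequence is [3, 3, 3, 5, 2, 4, 4]. Checking the degree-preserving permutations of the vertex set shows that none except the identity preserves every edge, so Aut(G) is trivial.

1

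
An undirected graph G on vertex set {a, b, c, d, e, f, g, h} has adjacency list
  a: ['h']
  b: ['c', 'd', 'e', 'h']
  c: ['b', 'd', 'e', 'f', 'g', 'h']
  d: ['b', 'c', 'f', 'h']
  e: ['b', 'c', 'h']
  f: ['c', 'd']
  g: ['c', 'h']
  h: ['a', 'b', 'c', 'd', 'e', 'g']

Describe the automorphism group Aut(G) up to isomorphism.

Degrees alone do not determine every vertex (e.g. b and d both have degree 4), but their neighbour-degree multisets differ: N(b) has degrees [3, 4, 6, 6] while N(d) has degrees [2, 4, 6, 6]. Repeating this refinement separates all vertices, so the only automorphism is the identity.

{e}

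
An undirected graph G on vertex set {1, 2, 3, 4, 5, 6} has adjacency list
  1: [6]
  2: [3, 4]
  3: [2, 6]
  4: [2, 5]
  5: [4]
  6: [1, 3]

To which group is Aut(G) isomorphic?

The degree sequence is [1, 2, 2, 2, 1, 2]; the two degree-1 vertices 1 and 5 are the ends of a path, so G = P_6. The only nontrivial automorphism of a path is the end-to-end reflection, so Aut(G) ≅ Z_2.

the cyclic group of order 2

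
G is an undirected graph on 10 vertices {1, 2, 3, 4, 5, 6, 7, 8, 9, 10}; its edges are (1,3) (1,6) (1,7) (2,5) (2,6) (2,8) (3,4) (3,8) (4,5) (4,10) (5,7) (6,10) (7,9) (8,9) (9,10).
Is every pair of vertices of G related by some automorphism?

Yes

G is 3-regular on 10 vertices with no triangles and no 4-cycles (girth 5): this is the Petersen graph. It is a classical fact that the Petersen graph has automorphism group S_5 (order 120), arising from its description as the Kneser graph K(5,2). Under this action every vertex can be carried to every other, so G is vertex-transitive.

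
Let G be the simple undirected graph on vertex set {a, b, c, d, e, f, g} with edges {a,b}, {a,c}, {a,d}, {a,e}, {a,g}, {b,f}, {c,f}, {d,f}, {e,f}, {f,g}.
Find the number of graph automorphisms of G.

The vertices split by degree into {a, f} (degree 5) and {b, c, d, e, g} (degree 2); every edge runs between the two parts, so G is the complete bipartite graph K_{2,5}. The parts have unequal sizes, so no automorphism swaps them; each part is permuted independently, giving S_2 × S_5 of order 2!·5! = 240.

240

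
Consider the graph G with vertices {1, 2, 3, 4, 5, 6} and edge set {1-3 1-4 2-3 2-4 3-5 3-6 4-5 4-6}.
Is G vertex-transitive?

No

Automorphisms preserve degree, but G has vertices of degree 2 and vertices of degree 4; no automorphism maps one to the other, so G is not vertex-transitive.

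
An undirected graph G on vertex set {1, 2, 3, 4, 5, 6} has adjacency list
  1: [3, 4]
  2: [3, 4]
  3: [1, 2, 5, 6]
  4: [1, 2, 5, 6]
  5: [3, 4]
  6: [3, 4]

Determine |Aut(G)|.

The vertices split by degree into {3, 4} (degree 4) and {1, 2, 5, 6} (degree 2); every edge runs between the two parts, so G is the complete bipartite graph K_{2,4}. Automorphisms preserve the bipartition setwise (since the parts differ in size) and act as S_4 × S_2 within it; |Aut| = 48.

48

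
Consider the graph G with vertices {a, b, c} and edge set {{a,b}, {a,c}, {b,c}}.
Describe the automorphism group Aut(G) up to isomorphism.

All 3 vertices are pairwise adjacent: G = K_3. Any permutation of the 3 vertices preserves K_3, so Aut(K_3) = S_3 of order 3! = 6.

S_3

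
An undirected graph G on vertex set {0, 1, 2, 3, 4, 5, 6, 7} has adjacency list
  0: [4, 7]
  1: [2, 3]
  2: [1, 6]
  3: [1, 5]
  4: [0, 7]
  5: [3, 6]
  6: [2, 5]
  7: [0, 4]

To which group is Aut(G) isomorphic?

G has two connected components, {1, 2, 3, 5, 6} and {0, 4, 7}; each is 2-regular, so G = C_5 ⊔ C_3. The components are non-isomorphic (different sizes), so Aut(G) = Aut(C_5) × Aut(C_3) = D_5 × D_3 of order 10·6 = 60.

D_5 × D_3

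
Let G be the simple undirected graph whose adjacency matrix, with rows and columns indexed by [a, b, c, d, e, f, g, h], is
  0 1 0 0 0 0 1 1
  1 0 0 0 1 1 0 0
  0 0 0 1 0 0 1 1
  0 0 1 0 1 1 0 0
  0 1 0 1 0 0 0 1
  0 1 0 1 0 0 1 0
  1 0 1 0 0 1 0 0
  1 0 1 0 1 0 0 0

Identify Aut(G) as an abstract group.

the hyperoctahedral group B_3

G is 3-regular and bipartite on 2^3 = 8 vertices with girth 4; it is the hypercube graph Q_3. The symmetry group of the 3-cube is the hyperoctahedral group B_3 = Z_2 ≀ S_3, of order 2^3·3! = 48.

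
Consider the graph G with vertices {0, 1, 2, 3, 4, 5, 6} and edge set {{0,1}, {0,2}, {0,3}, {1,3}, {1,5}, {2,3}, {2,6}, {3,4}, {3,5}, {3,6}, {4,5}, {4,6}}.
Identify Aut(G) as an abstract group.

the dihedral group of order 12

Vertex 3 is the unique vertex of degree 6; the remaining 6 vertices each have degree 3 and induce a cycle, so G is the wheel on 7 vertices with hub 3. With the hub fixed, the remaining symmetry is that of the rim cycle C_6, giving the dihedral group D_6.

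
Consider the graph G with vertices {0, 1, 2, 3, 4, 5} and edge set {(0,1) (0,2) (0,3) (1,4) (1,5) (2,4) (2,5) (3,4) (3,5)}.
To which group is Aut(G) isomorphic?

G is 3-regular and bipartite with parts {1, 2, 3} and {0, 4, 5} (each part is independent and every cross-pair is an edge), so G = K_{3,3}. Aut(K_{3,3}) is the wreath product S_3 ≀ Z_2: permute within each part, then optionally swap the parts; |Aut| = 2·(3!)² = 72.

S_3 ≀ Z_2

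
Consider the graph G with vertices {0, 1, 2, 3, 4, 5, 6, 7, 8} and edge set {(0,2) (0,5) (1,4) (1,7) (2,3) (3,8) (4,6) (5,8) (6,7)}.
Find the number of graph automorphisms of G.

G has two connected components, {0, 2, 3, 5, 8} and {1, 4, 6, 7}; each is 2-regular, so G = C_5 ⊔ C_4. No automorphism exchanges components of different sizes, hence Aut(G) is the direct product D_4 × D_5, order 80.

80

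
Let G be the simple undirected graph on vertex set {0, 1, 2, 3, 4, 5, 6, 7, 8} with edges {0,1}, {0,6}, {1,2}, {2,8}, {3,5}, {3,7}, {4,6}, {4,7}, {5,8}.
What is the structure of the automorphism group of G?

Every vertex has degree 2 and the graph is connected, so G is the 9-cycle C_9. The automorphisms of the 9-cycle are exactly the symmetries of a regular 9-gon: the dihedral group D_9, |D_9| = 18.

D_9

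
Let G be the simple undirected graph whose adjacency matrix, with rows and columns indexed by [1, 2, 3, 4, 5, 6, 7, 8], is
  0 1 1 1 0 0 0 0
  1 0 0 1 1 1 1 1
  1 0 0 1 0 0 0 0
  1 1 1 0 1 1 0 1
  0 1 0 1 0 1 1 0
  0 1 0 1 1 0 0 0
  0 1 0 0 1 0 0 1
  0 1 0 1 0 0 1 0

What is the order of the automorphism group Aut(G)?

Degrees alone do not determine every vertex (e.g. 1 and 6 both have degree 3), but their neighbour-degree multisets differ: N(1) has degrees [2, 6, 6] while N(6) has degrees [4, 6, 6]. Repeating this refinement separates all vertices, so the only automorphism is the identity.

1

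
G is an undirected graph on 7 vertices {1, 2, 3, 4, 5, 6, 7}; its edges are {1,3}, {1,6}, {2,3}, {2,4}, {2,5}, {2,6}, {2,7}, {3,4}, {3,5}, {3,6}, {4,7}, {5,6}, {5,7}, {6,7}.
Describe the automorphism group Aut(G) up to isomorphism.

Degrees alone do not determine every vertex (e.g. 2 and 3 both have degree 5), but their neighbour-degree multisets differ: N(2) has degrees [3, 4, 4, 5, 5] while N(3) has degrees [2, 3, 4, 5, 5]. Repeating this refinement separates all vertices, so the only automorphism is the identity.

the trivial group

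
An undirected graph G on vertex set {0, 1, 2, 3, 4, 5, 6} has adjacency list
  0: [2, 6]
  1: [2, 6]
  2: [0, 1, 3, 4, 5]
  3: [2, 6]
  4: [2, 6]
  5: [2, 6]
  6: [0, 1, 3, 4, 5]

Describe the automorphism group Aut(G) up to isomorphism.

The vertices split by degree into {2, 6} (degree 5) and {0, 1, 3, 4, 5} (degree 2); every edge runs between the two parts, so G is the complete bipartite graph K_{2,5}. Automorphisms preserve the bipartition setwise (since the parts differ in size) and act as S_2 × S_5 within it; |Aut| = 240.

S_2 × S_5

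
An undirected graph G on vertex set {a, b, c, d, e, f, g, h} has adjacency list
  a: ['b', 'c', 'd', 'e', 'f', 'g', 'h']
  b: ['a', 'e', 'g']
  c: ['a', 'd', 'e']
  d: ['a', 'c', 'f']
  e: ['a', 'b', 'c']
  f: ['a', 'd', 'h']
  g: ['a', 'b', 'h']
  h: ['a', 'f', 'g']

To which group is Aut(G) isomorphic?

D_7

Vertex a is the unique vertex of degree 7; the remaining 7 vertices each have degree 3 and induce a cycle, so G is the wheel on 8 vertices with hub a. With the hub fixed, the remaining symmetry is that of the rim cycle C_7, giving the dihedral group D_7.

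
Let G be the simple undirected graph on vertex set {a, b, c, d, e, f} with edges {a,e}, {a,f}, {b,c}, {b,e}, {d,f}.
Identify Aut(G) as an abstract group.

The degree sequence is [2, 2, 1, 1, 2, 2]; the two degree-1 vertices c and d are the ends of a path, so G = P_6. The only nontrivial automorphism of a path is the end-to-end reflection, so Aut(G) ≅ Z_2.

Z_2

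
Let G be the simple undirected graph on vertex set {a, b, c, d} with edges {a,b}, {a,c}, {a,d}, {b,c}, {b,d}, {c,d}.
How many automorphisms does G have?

24

All 4 vertices are pairwise adjacent: G = K_4. Every bijection on the vertex set is an automorphism of K_4; hence Aut(K_4) ≅ S_4, order 24.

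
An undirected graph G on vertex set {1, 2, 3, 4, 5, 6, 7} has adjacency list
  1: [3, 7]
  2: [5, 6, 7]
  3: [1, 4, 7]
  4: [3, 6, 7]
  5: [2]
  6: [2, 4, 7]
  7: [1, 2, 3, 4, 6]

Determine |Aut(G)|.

1

The degree sequence is [2, 3, 3, 3, 1, 3, 5]. Checking the degree-preserving permutations of the vertex set shows that none except the identity preserves every edge, so Aut(G) is trivial.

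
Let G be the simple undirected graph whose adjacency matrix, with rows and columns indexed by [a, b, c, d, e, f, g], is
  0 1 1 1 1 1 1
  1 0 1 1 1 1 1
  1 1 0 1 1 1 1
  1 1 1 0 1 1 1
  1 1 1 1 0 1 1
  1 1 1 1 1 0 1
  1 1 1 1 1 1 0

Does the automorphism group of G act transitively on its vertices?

All 7 vertices are pairwise adjacent: G = K_7. Any permutation of the 7 vertices preserves K_7, so Aut(K_7) = S_7 of order 7! = 5040. Under this action every vertex can be carried to every other, so G is vertex-transitive.

Yes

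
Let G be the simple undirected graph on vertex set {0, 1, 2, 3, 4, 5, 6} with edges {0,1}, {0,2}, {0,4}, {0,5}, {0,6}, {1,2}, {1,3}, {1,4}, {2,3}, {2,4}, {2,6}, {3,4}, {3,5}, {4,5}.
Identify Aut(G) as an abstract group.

1

Degrees alone do not determine every vertex (e.g. 0 and 2 both have degree 5), but their neighbour-degree multisets differ: N(0) has degrees [2, 3, 4, 5, 5] while N(2) has degrees [2, 4, 4, 5, 5]. Repeating this refinement separates all vertices, so the only automorphism is the identity.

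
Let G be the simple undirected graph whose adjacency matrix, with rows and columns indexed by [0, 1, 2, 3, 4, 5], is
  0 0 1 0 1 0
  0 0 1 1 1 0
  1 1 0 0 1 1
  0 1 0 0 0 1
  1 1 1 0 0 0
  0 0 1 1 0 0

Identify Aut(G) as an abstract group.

The degree sequence is [2, 3, 4, 2, 3, 2]. Checking the degree-preserving permutations of the vertex set shows that none except the identity preserves every edge, so Aut(G) is trivial.

1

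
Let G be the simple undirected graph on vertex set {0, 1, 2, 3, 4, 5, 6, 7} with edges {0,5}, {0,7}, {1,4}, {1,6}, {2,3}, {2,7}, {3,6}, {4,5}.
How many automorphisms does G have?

G is 2-regular and connected on 8 vertices, i.e. the cycle C_8. The automorphisms of the 8-cycle are exactly the symmetries of a regular 8-gon: the dihedral group D_8, |D_8| = 16.

16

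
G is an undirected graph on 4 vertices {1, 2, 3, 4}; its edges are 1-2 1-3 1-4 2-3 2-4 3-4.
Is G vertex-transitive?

Every vertex has degree 3, so G is the complete graph K_4. Every bijection on the vertex set is an automorphism of K_4; hence Aut(K_4) ≅ S_4, order 24. Under this action every vertex can be carried to every other, so G is vertex-transitive.

Yes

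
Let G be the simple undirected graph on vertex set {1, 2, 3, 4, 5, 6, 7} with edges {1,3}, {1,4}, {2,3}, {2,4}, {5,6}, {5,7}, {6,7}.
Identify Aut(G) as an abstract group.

D_4 × D_3

G has two connected components, {1, 2, 3, 4} and {5, 6, 7}; each is 2-regular, so G = C_4 ⊔ C_3. The components are non-isomorphic (different sizes), so Aut(G) = Aut(C_4) × Aut(C_3) = D_4 × D_3 of order 8·6 = 48.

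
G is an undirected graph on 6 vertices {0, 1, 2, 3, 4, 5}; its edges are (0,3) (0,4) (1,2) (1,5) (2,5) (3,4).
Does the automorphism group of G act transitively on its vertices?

Yes

G has two connected components, {1, 2, 5} and {0, 3, 4}; each is 2-regular, so G = C_3 ⊔ C_3. With two isomorphic components, Aut(G) = Aut(C_3) ≀ S_2 = (D_3 × D_3) ⋊ Z_2: permute each cycle by D_3, then optionally swap the two cycles. Order 2·(2·3)² = 72. Under this action every vertex can be carried to every other, so G is vertex-transitive.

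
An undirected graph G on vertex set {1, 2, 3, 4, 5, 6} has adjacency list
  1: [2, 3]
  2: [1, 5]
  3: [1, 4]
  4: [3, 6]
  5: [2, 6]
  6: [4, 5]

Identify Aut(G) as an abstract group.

Every vertex has degree 2 and the graph is connected, so G is the 6-cycle C_6. C_6 has 6 rotations and 6 reflections, so Aut(C_6) ≅ D_6 of order 12.

the dihedral group of order 12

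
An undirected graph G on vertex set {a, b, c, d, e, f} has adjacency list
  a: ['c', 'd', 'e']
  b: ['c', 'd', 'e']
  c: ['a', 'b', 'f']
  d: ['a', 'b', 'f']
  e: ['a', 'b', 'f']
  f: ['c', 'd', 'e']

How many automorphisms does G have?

G is 3-regular and bipartite with parts {a, b, f} and {c, d, e} (each part is independent and every cross-pair is an edge), so G = K_{3,3}. Each part can be permuted independently (S_3 × S_3) and the two equal-size parts can also be swapped, giving (S_3 × S_3) ⋊ Z_2 of order 2·(3!)² = 72.

72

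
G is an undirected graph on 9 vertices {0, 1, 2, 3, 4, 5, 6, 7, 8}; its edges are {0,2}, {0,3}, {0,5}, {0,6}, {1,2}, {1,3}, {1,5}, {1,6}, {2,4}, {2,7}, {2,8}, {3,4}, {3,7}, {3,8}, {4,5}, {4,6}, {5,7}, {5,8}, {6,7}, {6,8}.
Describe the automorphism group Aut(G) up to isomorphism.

The vertices split by degree into {2, 3, 5, 6} (degree 5) and {0, 1, 4, 7, 8} (degree 4); every edge runs between the two parts, so G is the complete bipartite graph K_{4,5}. Automorphisms preserve the bipartition setwise (since the parts differ in size) and act as S_4 × S_5 within it; |Aut| = 2880.

S_4 × S_5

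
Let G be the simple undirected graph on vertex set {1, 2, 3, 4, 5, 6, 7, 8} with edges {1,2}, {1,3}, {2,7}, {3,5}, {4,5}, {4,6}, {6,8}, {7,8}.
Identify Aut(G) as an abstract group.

Every vertex has degree 2 and the graph is connected, so G is the 8-cycle C_8. C_8 has 8 rotations and 8 reflections, so Aut(C_8) ≅ D_8 of order 16.

D_8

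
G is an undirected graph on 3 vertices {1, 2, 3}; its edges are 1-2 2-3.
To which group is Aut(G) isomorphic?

The degree sequence is [1, 2, 1]; the two degree-1 vertices 1 and 3 are the ends of a path, so G = P_3. A path has exactly one nontrivial symmetry — reversal — giving Aut(G) of order 2.

the cyclic group of order 2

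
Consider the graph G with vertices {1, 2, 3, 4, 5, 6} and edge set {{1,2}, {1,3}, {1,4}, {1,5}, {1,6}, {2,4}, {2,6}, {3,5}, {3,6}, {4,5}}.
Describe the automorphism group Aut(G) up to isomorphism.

D_5

Vertex 1 is the unique vertex of degree 5; the remaining 5 vertices each have degree 3 and induce a cycle, so G is the wheel on 6 vertices with hub 1. With the hub fixed, the remaining symmetry is that of the rim cycle C_5, giving the dihedral group D_5.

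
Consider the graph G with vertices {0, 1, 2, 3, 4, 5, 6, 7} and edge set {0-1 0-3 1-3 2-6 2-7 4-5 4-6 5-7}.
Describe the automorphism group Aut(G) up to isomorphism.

G has two connected components, {2, 4, 5, 6, 7} and {0, 1, 3}; each is 2-regular, so G = C_5 ⊔ C_3. No automorphism exchanges components of different sizes, hence Aut(G) is the direct product D_3 × D_5, order 60.

D_3 × D_5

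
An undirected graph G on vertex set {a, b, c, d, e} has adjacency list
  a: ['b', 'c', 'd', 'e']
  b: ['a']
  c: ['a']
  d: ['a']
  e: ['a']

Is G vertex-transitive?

No

Vertex a is the only vertex of degree 4, so every automorphism fixes it; G is not vertex-transitive.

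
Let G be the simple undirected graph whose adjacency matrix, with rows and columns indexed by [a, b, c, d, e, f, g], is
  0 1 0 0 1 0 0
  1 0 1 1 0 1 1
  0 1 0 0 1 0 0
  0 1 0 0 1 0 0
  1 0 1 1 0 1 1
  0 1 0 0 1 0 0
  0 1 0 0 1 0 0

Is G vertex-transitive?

Automorphisms preserve degree, but G has vertices of degree 2 and vertices of degree 5; no automorphism maps one to the other, so G is not vertex-transitive.

No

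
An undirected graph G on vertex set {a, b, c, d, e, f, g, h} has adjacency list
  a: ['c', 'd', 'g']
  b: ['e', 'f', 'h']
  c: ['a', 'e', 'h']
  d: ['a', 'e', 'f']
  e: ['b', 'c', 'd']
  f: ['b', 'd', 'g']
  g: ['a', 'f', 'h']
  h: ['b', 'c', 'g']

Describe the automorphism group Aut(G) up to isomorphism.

G is 3-regular and bipartite on 2^3 = 8 vertices with girth 4; it is the hypercube graph Q_3. Aut(Q_3) consists of the signed permutations of the 3 coordinate axes: 3! permutations times 2^3 sign flips, so |Aut| = 2^3·3! = 48.

Z_2^3 ⋊ S_3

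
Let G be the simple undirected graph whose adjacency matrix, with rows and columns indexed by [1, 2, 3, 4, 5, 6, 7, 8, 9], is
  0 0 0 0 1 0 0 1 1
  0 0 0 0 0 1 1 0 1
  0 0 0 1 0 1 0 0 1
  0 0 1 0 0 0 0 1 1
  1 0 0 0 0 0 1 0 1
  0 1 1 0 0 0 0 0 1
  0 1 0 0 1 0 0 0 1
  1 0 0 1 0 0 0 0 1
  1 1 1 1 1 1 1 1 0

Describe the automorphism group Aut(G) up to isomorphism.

the dihedral group of order 16

Vertex 9 is the unique vertex of degree 8; the remaining 8 vertices each have degree 3 and induce a cycle, so G is the wheel on 9 vertices with hub 9. With the hub fixed, the remaining symmetry is that of the rim cycle C_8, giving the dihedral group D_8.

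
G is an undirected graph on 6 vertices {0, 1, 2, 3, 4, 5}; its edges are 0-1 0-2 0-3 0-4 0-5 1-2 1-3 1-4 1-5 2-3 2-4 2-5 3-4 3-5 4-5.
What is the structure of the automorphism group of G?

All 6 vertices are pairwise adjacent: G = K_6. Every bijection on the vertex set is an automorphism of K_6; hence Aut(K_6) ≅ S_6, order 720.

S_6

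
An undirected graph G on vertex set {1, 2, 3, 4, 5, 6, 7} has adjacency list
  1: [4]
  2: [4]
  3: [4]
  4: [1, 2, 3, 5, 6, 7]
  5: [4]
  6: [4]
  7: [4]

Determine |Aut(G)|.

720

Vertex 4 has degree 6 and every other vertex has degree 1, so G is the star K_{1,6} with centre 4. The 6 leaves are pairwise interchangeable while the centre is fixed, giving Aut(G) = S_6.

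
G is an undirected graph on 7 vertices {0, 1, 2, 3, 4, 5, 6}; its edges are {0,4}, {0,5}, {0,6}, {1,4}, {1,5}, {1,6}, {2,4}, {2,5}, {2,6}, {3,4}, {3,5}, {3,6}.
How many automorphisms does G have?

The vertices split by degree into {4, 5, 6} (degree 4) and {0, 1, 2, 3} (degree 3); every edge runs between the two parts, so G is the complete bipartite graph K_{3,4}. The parts have unequal sizes, so no automorphism swaps them; each part is permuted independently, giving S_3 × S_4 of order 3!·4! = 144.

144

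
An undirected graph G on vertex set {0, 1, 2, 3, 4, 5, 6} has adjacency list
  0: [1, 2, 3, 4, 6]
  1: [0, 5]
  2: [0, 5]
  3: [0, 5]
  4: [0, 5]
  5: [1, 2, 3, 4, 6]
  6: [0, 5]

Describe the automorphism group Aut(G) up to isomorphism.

The vertices split by degree into {0, 5} (degree 5) and {1, 2, 3, 4, 6} (degree 2); every edge runs between the two parts, so G is the complete bipartite graph K_{2,5}. The parts have unequal sizes, so no automorphism swaps them; each part is permuted independently, giving S_2 × S_5 of order 2!·5! = 240.

S_2 × S_5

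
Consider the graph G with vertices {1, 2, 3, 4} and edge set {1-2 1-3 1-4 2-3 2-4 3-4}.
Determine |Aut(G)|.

24

Every vertex has degree 3, so G is the complete graph K_4. Any permutation of the 4 vertices preserves K_4, so Aut(K_4) = S_4 of order 4! = 24.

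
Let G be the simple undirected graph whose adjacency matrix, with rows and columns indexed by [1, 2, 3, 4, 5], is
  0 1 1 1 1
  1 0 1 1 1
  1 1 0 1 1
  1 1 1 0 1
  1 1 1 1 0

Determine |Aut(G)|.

Every vertex has degree 4, so G is the complete graph K_5. Any permutation of the 5 vertices preserves K_5, so Aut(K_5) = S_5 of order 5! = 120.

120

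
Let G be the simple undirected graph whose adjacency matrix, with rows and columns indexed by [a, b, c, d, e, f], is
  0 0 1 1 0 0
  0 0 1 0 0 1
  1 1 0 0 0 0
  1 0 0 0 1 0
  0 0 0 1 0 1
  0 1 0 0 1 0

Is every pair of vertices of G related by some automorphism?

Yes

G is 2-regular and connected on 6 vertices, i.e. the cycle C_6. The automorphisms of the 6-cycle are exactly the symmetries of a regular 6-gon: the dihedral group D_6, |D_6| = 12. This group acts transitively on the 6 vertices.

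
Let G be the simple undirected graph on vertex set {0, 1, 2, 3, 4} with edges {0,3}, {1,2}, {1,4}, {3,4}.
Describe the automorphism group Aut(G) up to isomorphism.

The degree sequence is [1, 2, 1, 2, 2]; the two degree-1 vertices 0 and 2 are the ends of a path, so G = P_5. The only nontrivial automorphism of a path is the end-to-end reflection, so Aut(G) ≅ Z_2.

Z_2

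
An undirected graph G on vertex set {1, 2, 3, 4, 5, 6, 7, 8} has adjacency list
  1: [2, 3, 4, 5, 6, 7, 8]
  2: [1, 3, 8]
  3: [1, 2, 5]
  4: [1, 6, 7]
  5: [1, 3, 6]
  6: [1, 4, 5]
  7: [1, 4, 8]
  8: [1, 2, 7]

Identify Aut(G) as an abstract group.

D_7

Vertex 1 is the unique vertex of degree 7; the remaining 7 vertices each have degree 3 and induce a cycle, so G is the wheel on 8 vertices with hub 1. Every automorphism fixes the hub and acts on the rim 7-cycle, so Aut(G) ≅ Aut(C_7) = D_7 of order 14.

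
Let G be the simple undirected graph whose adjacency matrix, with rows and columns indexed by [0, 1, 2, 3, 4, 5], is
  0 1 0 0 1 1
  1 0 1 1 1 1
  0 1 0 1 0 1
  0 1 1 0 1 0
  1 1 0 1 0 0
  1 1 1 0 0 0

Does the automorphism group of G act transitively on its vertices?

Vertex 1 is the only vertex of degree 5, so every automorphism fixes it; G is not vertex-transitive.

No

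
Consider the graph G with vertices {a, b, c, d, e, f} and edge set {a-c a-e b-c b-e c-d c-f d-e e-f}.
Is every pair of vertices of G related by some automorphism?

Automorphisms preserve degree, but G has vertices of degree 2 and vertices of degree 4; no automorphism maps one to the other, so G is not vertex-transitive.

No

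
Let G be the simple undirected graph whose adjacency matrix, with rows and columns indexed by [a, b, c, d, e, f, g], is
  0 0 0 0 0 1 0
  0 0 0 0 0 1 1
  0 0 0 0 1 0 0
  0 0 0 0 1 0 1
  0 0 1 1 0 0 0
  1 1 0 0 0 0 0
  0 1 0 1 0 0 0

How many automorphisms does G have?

The degree sequence is [1, 2, 1, 2, 2, 2, 2]; the two degree-1 vertices a and c are the ends of a path, so G = P_7. The only nontrivial automorphism of a path is the end-to-end reflection, so Aut(G) ≅ Z_2.

2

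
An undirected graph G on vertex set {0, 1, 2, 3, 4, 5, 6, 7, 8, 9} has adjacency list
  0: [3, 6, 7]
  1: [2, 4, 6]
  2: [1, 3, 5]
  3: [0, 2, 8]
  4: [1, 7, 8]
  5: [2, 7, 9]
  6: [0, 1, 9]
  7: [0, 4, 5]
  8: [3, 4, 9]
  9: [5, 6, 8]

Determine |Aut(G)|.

120

G is 3-regular on 10 vertices with no triangles and no 4-cycles (girth 5): this is the Petersen graph. Viewing the Petersen graph as the Kneser graph K(5,2) — vertices are 2-subsets of {1,…,5}, edges join disjoint pairs — its automorphisms are exactly the permutations of the 5-element set, so Aut ≅ S_5 of order 120.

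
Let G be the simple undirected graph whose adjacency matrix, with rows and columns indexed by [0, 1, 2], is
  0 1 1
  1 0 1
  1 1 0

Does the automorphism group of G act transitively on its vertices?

Yes

All 3 vertices are pairwise adjacent: G = K_3. Every bijection on the vertex set is an automorphism of K_3; hence Aut(K_3) ≅ S_3, order 6. This group acts transitively on the 3 vertices.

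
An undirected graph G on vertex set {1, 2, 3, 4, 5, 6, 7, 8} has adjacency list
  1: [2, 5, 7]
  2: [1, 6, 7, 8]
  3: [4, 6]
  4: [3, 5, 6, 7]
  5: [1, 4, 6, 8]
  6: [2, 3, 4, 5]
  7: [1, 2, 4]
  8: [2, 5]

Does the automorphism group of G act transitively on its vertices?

No

Automorphisms preserve degree, but G has vertices of degree 2 and vertices of degree 4; no automorphism maps one to the other, so G is not vertex-transitive.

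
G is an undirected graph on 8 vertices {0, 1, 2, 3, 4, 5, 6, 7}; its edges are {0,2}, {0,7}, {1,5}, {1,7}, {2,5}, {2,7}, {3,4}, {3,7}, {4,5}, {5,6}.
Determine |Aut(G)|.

The degree sequence is [2, 2, 3, 2, 2, 4, 1, 4]. Checking the degree-preserving permutations of the vertex set shows that none except the identity preserves every edge, so Aut(G) is trivial.

1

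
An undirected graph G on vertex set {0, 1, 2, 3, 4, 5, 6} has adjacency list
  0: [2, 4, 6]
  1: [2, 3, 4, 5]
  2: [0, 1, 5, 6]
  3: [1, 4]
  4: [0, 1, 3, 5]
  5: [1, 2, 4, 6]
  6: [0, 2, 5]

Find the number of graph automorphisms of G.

The degree sequence is [3, 4, 4, 2, 4, 4, 3]. Checking the degree-preserving permutations of the vertex set shows that none except the identity preserves every edge, so Aut(G) is trivial.

1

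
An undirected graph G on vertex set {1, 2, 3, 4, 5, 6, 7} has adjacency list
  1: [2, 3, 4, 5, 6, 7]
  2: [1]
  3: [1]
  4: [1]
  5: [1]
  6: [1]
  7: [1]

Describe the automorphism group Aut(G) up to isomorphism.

the symmetric group on 6 letters

Vertex 1 has degree 6 and every other vertex has degree 1, so G is the star K_{1,6} with centre 1. Any automorphism fixes the centre and permutes the 6 leaves freely, so Aut(G) ≅ S_6 of order 6! = 720.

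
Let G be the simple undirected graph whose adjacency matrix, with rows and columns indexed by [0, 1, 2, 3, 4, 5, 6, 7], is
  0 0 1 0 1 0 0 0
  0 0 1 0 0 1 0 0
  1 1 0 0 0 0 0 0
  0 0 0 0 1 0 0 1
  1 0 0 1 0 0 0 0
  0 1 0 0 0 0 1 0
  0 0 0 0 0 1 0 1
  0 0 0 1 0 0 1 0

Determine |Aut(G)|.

G is 2-regular and connected on 8 vertices, i.e. the cycle C_8. C_8 has 8 rotations and 8 reflections, so Aut(C_8) ≅ D_8 of order 16.

16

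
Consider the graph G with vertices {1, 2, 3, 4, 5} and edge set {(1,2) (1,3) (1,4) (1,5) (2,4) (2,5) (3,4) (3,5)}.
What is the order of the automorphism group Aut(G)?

Vertex 1 is the unique vertex of degree 4; the remaining 4 vertices each have degree 3 and induce a cycle, so G is the wheel on 5 vertices with hub 1. Every automorphism fixes the hub and acts on the rim 4-cycle, so Aut(G) ≅ Aut(C_4) = D_4 of order 8.

8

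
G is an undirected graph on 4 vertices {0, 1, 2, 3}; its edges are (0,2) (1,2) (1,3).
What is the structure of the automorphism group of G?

The degree sequence is [1, 2, 2, 1]; the two degree-1 vertices 0 and 3 are the ends of a path, so G = P_4. A path has exactly one nontrivial symmetry — reversal — giving Aut(G) of order 2.

C_2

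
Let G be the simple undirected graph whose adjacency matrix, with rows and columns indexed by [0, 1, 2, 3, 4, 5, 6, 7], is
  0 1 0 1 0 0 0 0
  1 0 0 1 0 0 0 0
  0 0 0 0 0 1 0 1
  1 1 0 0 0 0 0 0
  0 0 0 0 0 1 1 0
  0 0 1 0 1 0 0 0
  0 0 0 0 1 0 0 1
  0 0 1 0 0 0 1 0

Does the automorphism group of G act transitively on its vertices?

No

G has two connected components, {2, 4, 5, 6, 7} and {0, 1, 3}; each is 2-regular, so G = C_5 ⊔ C_3. The orbit of 0 under Aut(G) is {0, 1, 3}, which does not contain 2, so G is not vertex-transitive.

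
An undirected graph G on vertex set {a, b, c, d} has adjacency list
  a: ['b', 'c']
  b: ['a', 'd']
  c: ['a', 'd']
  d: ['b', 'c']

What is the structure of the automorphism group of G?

S_2 ≀ Z_2

G is 2-regular and bipartite with parts {a, d} and {b, c} (each part is independent and every cross-pair is an edge), so G = K_{2,2}. Each part can be permuted independently (S_2 × S_2) and the two equal-size parts can also be swapped, giving (S_2 × S_2) ⋊ Z_2 of order 2·(2!)² = 8.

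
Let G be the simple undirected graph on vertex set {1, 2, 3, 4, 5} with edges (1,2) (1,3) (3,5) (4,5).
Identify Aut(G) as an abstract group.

The degree sequence is [2, 1, 2, 1, 2]; the two degree-1 vertices 2 and 4 are the ends of a path, so G = P_5. The only nontrivial automorphism of a path is the end-to-end reflection, so Aut(G) ≅ Z_2.

Z_2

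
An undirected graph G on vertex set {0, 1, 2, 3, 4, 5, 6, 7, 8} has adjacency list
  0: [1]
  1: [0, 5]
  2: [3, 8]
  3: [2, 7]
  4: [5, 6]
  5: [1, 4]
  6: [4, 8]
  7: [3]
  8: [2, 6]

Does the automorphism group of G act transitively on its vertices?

Automorphisms preserve degree, but G has vertices of degree 1 and vertices of degree 2; no automorphism maps one to the other, so G is not vertex-transitive.

No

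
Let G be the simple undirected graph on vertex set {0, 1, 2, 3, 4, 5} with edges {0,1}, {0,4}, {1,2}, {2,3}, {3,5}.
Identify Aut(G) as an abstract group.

C_2

The degree sequence is [2, 2, 2, 2, 1, 1]; the two degree-1 vertices 4 and 5 are the ends of a path, so G = P_6. The only nontrivial automorphism of a path is the end-to-end reflection, so Aut(G) ≅ Z_2.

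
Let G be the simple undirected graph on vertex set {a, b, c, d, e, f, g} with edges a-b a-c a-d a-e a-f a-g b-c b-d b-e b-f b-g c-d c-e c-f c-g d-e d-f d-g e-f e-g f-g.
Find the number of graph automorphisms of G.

All 7 vertices are pairwise adjacent: G = K_7. Every bijection on the vertex set is an automorphism of K_7; hence Aut(K_7) ≅ S_7, order 5040.

5040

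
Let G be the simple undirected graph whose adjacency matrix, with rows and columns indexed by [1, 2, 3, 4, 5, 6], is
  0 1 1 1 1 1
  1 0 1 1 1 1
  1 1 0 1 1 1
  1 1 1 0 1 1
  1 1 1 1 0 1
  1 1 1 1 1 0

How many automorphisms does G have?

Every vertex has degree 5, so G is the complete graph K_6. Every bijection on the vertex set is an automorphism of K_6; hence Aut(K_6) ≅ S_6, order 720.

720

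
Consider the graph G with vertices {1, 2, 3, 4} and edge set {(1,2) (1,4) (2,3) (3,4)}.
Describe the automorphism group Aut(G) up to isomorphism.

the hyperoctahedral group B_2

G is 2-regular and bipartite on 2^2 = 4 vertices with girth 4; it is the hypercube graph Q_2. Aut(Q_2) consists of the signed permutations of the 2 coordinate axes: 2! permutations times 2^2 sign flips, so |Aut| = 2^2·2! = 8.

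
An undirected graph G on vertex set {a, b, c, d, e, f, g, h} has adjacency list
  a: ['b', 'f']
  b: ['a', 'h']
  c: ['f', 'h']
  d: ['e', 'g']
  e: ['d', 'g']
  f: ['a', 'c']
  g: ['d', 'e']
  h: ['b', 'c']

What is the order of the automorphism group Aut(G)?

G has two connected components, {a, b, c, f, h} and {d, e, g}; each is 2-regular, so G = C_5 ⊔ C_3. The components are non-isomorphic (different sizes), so Aut(G) = Aut(C_5) × Aut(C_3) = D_5 × D_3 of order 10·6 = 60.

60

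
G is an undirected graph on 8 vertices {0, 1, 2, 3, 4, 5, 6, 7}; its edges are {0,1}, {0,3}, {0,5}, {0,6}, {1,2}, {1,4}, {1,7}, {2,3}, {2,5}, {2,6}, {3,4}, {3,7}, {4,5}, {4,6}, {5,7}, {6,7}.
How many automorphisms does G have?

1152

G is 4-regular and bipartite with parts {1, 3, 5, 6} and {0, 2, 4, 7} (each part is independent and every cross-pair is an edge), so G = K_{4,4}. Each part can be permuted independently (S_4 × S_4) and the two equal-size parts can also be swapped, giving (S_4 × S_4) ⋊ Z_2 of order 2·(4!)² = 1152.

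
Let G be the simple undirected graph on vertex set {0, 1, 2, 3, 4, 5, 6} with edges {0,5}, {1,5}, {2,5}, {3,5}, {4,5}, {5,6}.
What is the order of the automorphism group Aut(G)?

720

Vertex 5 has degree 6 and every other vertex has degree 1, so G is the star K_{1,6} with centre 5. Any automorphism fixes the centre and permutes the 6 leaves freely, so Aut(G) ≅ S_6 of order 6! = 720.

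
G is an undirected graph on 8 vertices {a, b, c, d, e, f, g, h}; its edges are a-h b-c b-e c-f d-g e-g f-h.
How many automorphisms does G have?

The degree sequence is [1, 2, 2, 1, 2, 2, 2, 2]; the two degree-1 vertices a and d are the ends of a path, so G = P_8. A path has exactly one nontrivial symmetry — reversal — giving Aut(G) of order 2.

2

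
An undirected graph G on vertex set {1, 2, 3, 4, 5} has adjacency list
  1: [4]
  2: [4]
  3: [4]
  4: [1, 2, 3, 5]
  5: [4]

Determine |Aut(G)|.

24

Vertex 4 has degree 4 and every other vertex has degree 1, so G is the star K_{1,4} with centre 4. The 4 leaves are pairwise interchangeable while the centre is fixed, giving Aut(G) = S_4.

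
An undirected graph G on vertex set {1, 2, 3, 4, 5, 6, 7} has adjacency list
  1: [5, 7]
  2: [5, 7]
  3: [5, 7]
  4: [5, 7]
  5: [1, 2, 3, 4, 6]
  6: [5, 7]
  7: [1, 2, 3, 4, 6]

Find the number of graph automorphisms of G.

240

The vertices split by degree into {5, 7} (degree 5) and {1, 2, 3, 4, 6} (degree 2); every edge runs between the two parts, so G is the complete bipartite graph K_{2,5}. Automorphisms preserve the bipartition setwise (since the parts differ in size) and act as S_2 × S_5 within it; |Aut| = 240.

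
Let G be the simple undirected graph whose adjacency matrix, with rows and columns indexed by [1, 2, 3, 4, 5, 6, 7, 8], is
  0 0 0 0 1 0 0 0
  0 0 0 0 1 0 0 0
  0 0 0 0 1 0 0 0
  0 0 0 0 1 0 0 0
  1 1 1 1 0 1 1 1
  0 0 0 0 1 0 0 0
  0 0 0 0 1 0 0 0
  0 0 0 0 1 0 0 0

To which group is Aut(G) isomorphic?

Vertex 5 has degree 7 and every other vertex has degree 1, so G is the star K_{1,7} with centre 5. Any automorphism fixes the centre and permutes the 7 leaves freely, so Aut(G) ≅ S_7 of order 7! = 5040.

the symmetric group on 7 letters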